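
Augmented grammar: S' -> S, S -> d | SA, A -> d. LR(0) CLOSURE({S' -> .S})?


Start: S' -> .S
For each item with dot before a nonterminal B, add B -> .γ for every B-production
Closure: [S' -> .S, S -> .d, S -> .SA]


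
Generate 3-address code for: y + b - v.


Break into single-operator statements:
t1 = y + b
t2 = t1 - v


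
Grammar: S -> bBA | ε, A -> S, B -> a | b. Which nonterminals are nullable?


A nonterminal is nullable iff some alternative derives ε (directly, or every symbol in it is nullable)
Nullable: {A, S}


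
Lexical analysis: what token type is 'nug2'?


Pattern: letter/underscore followed by alphanumerics, not a keyword
Type: IDENTIFIER


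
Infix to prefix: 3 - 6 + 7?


left-to-right (same/higher precedence on left): tree is (+ (- 3 6) 7)
Prefix: + - 3 6 7


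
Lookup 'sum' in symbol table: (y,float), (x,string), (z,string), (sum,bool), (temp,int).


Lookup 'sum' → type bool


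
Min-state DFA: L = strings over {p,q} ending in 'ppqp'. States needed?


Track the longest suffix of input matching a prefix of 'ppqp': 5 classes (prefixes of length 0..4)
Minimal DFA: 5 states


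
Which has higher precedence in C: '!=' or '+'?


'+' is additive (level 9); '!=' is equality (level 6)
Higher level binds tighter
'+' has higher precedence than '!='


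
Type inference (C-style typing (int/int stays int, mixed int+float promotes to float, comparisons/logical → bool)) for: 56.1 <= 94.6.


Operand types: float <= float
Rule: comparison yields bool
Result type: bool


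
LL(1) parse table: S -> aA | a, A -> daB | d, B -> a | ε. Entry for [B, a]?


For [B, a]: 'a' ∈ FIRST(a)
Entry: B -> a


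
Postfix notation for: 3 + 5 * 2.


* has higher precedence, evaluate 5*2 first
Postfix: 3 5 2 * +


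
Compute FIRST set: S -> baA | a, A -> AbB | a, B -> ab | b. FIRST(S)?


Per alternative of S: FIRST(baA) = {b}; FIRST(a) = {a}
FIRST(S) = {a, b}


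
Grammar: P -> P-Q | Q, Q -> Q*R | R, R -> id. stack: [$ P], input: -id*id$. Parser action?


shift '-' to continue P -> P-Q
Action: shift


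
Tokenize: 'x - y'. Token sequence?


Scan left to right, longest-match per lexeme
Tokens: ID(x), OP(-), ID(y)


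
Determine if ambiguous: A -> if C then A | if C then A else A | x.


dangling else: 'if C then if C then x else x' parses two ways
Ambiguous


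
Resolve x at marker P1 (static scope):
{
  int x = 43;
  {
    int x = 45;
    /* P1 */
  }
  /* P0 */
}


x declared in the same block as P1
x = 45


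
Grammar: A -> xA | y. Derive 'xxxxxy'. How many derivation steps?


Derivation: A => xA => xxA => xxxA => xxxxA => xxxxxA => xxxxxy
Steps: 6


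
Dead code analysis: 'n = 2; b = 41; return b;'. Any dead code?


n is assigned but never read
Dead: 'n = 2'


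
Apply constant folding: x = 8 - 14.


8 - 14 = -6 at compile time
Optimized: x = -6


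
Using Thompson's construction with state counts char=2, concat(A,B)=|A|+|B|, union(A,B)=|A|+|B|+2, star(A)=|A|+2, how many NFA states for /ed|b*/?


Syntax tree has 3 char leaf(s), 1 union(s), 1 star(s)
chars contribute 3×2 = 6; each union adds +2; each star adds +2
Total: 6 + 2 + 2 = 10 states


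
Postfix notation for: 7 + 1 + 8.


Left to right (same or higher precedence on left)
Postfix: 7 1 + 8 +


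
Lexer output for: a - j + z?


Scan left to right, longest-match per lexeme
Tokens: ID(a), OP(-), ID(j), OP(+), ID(z)


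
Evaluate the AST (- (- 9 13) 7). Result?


Evaluate inner: (- 9 13) = -4
Evaluate root: (- -4 7) = -11
Result: -11


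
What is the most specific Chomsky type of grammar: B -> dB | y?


Right-linear: every RHS is a terminal or a terminal followed by one nonterminal
Classification: Type 3 (Regular)


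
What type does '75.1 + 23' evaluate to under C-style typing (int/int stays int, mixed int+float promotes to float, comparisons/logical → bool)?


Operand types: float + int
Rule: mixed int/float promotes to float; int/int stays int
Result type: float


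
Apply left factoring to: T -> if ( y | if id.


Common prefix: 'if'
Factored: T -> if T', T' -> ( y | id


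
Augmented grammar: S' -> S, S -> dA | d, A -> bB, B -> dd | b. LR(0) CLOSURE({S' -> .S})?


Start: S' -> .S
For each item with dot before a nonterminal B, add B -> .γ for every B-production
Closure: [S' -> .S, S -> .dA, S -> .d]


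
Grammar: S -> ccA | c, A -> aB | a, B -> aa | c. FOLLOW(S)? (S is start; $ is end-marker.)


$ ∈ FOLLOW(S). For each A -> αBβ: add FIRST(β)\{ε} to FOLLOW(B); if β nullable, add FOLLOW(A).
FOLLOW(S) = {$}


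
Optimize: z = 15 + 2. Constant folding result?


15 + 2 = 17 at compile time
Optimized: z = 17


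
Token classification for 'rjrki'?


Pattern: letter/underscore followed by alphanumerics, not a keyword
Type: IDENTIFIER


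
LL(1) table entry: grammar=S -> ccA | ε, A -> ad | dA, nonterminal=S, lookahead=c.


For [S, c]: 'c' ∈ FIRST(ccA)
Entry: S -> ccA


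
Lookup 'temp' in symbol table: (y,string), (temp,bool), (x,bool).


Lookup 'temp' → type bool


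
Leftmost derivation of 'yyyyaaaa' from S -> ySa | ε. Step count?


Derivation: S => ySa => yySaa => yyySaaa => yyyySaaaa => yyyyaaaa
Steps: 5


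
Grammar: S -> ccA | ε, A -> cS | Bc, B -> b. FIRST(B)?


Per alternative of B: FIRST(b) = {b}
FIRST(B) = {b}


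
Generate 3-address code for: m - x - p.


Break into single-operator statements:
t1 = m - x
t2 = t1 - p


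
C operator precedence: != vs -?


'-' is additive (level 9); '!=' is equality (level 6)
Higher level binds tighter
'-' has higher precedence than '!='


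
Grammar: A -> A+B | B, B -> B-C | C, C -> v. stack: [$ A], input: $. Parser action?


start symbol A on stack, input exhausted
Action: accept


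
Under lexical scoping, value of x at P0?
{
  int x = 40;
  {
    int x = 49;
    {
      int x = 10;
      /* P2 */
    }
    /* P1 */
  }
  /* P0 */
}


x declared in the same block as P0
x = 40


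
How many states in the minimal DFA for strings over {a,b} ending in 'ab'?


Track the longest suffix of input matching a prefix of 'ab': 3 classes (prefixes of length 0..2)
Minimal DFA: 3 states


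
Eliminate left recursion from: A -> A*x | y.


Left-recursive alternatives: A*x; non-recursive: y
Introduce A': A -> yA', A' -> *xA' | ε


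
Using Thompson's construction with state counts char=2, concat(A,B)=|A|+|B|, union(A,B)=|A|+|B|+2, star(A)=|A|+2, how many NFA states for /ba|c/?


Syntax tree has 3 char leaf(s), 1 union(s), 0 star(s)
chars contribute 3×2 = 6; each union adds +2; each star adds +2
Total: 6 + 2 + 0 = 8 states


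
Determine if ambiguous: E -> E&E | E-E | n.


'n&n-n' has two parse trees (no precedence encoded between & and -)
Ambiguous


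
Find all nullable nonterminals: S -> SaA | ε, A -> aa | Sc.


A nonterminal is nullable iff some alternative derives ε (directly, or every symbol in it is nullable)
Nullable: {S}


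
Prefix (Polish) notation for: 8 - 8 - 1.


left-to-right (same/higher precedence on left): tree is (- (- 8 8) 1)
Prefix: - - 8 8 1


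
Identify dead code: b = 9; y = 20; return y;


b is assigned but never read
Dead: 'b = 9'


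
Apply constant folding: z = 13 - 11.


13 - 11 = 2 at compile time
Optimized: z = 2


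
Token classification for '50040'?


Pattern: digits only
Type: INTEGER_LITERAL


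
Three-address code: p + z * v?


Break into single-operator statements:
t1 = z * v
t2 = p + t1


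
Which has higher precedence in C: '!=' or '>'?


'>' is relational (level 7); '!=' is equality (level 6)
Higher level binds tighter
'>' has higher precedence than '!='


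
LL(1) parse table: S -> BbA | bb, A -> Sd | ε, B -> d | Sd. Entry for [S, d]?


For [S, d]: 'd' ∈ FIRST(BbA)
Entry: S -> BbA


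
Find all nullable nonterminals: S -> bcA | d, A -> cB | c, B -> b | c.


A nonterminal is nullable iff some alternative derives ε (directly, or every symbol in it is nullable)
Nullable: {}


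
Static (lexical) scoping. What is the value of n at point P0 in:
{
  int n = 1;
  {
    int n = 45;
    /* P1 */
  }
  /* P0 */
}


n declared in the same block as P0
n = 1


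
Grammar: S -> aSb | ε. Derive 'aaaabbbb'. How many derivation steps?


Derivation: S => aSb => aaSbb => aaaSbbb => aaaaSbbbb => aaaabbbb
Steps: 5


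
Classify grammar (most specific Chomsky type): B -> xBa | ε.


Single nonterminal LHS, but x^n a^n is not regular
Classification: Type 2 (Context-Free)


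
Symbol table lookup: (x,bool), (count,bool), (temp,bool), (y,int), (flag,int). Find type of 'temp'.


Lookup 'temp' → type bool


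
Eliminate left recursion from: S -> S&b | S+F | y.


Left-recursive alternatives: S&b, S+F; non-recursive: y
Introduce S': S -> yS', S' -> &bS' | +FS' | ε


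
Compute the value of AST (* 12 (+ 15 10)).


Evaluate inner: (+ 15 10) = 25
Evaluate root: (* 12 25) = 300
Result: 300


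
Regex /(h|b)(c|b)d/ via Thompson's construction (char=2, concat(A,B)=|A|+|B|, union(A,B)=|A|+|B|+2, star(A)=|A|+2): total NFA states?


Syntax tree has 5 char leaf(s), 2 union(s), 0 star(s)
chars contribute 5×2 = 10; each union adds +2; each star adds +2
Total: 10 + 4 + 0 = 14 states


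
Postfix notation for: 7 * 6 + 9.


Left to right (same or higher precedence on left)
Postfix: 7 6 * 9 +


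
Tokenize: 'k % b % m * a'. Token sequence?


Scan left to right, longest-match per lexeme
Tokens: ID(k), OP(%), ID(b), OP(%), ID(m), OP(*), ID(a)


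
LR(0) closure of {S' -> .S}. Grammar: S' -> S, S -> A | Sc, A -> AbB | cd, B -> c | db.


Start: S' -> .S
For each item with dot before a nonterminal B, add B -> .γ for every B-production
Closure: [S' -> .S, S -> .A, S -> .Sc, A -> .AbB, A -> .cd]


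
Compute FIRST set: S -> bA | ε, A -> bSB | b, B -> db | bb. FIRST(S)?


Per alternative of S: FIRST(bA) = {b}; FIRST(ε) = {ε}
FIRST(S) = {b, ε}


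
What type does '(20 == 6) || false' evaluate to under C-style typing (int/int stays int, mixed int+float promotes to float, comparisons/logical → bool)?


Operand types: bool || bool
Rule: logical operators take bool operands and yield bool
Result type: bool


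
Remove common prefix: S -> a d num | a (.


Common prefix: 'a'
Factored: S -> a S', S' -> d num | (


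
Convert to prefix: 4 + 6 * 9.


'*' binds tighter: tree is (+ 4 (* 6 9))
Prefix: + 4 * 6 9


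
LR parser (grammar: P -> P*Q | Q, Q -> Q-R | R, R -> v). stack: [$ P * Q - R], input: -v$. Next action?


handle 'Q-R' on top
Action: reduce (Q -> Q-R)


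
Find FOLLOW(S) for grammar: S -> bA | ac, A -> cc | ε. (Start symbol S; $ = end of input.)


$ ∈ FOLLOW(S). For each A -> αBβ: add FIRST(β)\{ε} to FOLLOW(B); if β nullable, add FOLLOW(A).
FOLLOW(S) = {$}


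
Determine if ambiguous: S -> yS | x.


right-linear, alternatives start with distinct terminals 'y' vs 'x': unique leftmost derivation
Unambiguous


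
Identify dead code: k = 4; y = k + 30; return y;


k is read by y's definition; y is returned
No dead code


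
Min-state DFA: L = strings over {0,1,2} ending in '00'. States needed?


Track the longest suffix of input matching a prefix of '00': 3 classes (prefixes of length 0..2)
Minimal DFA: 3 states


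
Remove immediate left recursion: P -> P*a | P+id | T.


Left-recursive alternatives: P*a, P+id; non-recursive: T
Introduce P': P -> TP', P' -> *aP' | +idP' | ε


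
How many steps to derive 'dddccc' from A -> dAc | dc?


Derivation: A => dAc => ddAcc => dddccc
Steps: 3


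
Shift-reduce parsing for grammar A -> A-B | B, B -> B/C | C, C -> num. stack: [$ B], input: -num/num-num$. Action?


lookahead ∉ {/} so B won't extend; reduce A -> B
Action: reduce (A -> B)


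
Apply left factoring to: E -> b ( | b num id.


Common prefix: 'b'
Factored: E -> b E', E' -> ( | num id


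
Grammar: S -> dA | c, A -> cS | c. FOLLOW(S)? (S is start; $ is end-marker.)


$ ∈ FOLLOW(S). For each A -> αBβ: add FIRST(β)\{ε} to FOLLOW(B); if β nullable, add FOLLOW(A).
FOLLOW(S) = {$}


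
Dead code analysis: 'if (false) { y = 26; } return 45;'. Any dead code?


condition is constant false, so the whole block is unreachable
Dead: 'if (false) { y = 26; }'


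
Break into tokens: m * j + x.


Scan left to right, longest-match per lexeme
Tokens: ID(m), OP(*), ID(j), OP(+), ID(x)


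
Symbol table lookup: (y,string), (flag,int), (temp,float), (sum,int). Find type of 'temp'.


Lookup 'temp' → type float


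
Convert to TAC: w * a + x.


Break into single-operator statements:
t1 = w * a
t2 = t1 + x


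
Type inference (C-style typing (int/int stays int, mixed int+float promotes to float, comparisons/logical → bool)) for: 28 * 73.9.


Operand types: int * float
Rule: mixed int/float promotes to float; int/int stays int
Result type: float


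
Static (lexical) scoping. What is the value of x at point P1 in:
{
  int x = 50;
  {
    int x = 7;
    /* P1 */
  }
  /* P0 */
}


x declared in the same block as P1
x = 7


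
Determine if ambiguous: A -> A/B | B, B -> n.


precedence layered via separate nonterminal B: deterministic
Unambiguous


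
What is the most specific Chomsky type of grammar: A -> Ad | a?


Left-linear: every RHS is a terminal or one nonterminal followed by a terminal
Classification: Type 3 (Regular)


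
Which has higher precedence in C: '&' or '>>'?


'>>' is shift (level 8); '&' is bitwise AND (level 5)
Higher level binds tighter
'>>' has higher precedence than '&'


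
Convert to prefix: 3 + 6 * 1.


'*' binds tighter: tree is (+ 3 (* 6 1))
Prefix: + 3 * 6 1


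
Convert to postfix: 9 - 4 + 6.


Left to right (same or higher precedence on left)
Postfix: 9 4 - 6 +


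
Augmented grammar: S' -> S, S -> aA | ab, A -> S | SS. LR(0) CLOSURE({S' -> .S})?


Start: S' -> .S
For each item with dot before a nonterminal B, add B -> .γ for every B-production
Closure: [S' -> .S, S -> .aA, S -> .ab]


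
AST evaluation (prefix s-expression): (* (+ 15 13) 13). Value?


Evaluate inner: (+ 15 13) = 28
Evaluate root: (* 28 13) = 364
Result: 364


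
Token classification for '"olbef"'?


Pattern: double-quoted sequence
Type: STRING_LITERAL


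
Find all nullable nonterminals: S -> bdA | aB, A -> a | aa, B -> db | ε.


A nonterminal is nullable iff some alternative derives ε (directly, or every symbol in it is nullable)
Nullable: {B}


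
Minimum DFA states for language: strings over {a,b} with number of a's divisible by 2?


Track (count of a) mod 2: states 0..1, accept at 0
Minimal DFA: 2 states


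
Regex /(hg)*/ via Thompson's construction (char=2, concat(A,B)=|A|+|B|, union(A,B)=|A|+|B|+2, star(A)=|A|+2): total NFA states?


Syntax tree has 2 char leaf(s), 0 union(s), 1 star(s)
chars contribute 2×2 = 4; each union adds +2; each star adds +2
Total: 4 + 0 + 2 = 6 states


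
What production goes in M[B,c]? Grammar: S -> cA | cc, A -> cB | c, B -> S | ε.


For [B, c]: 'c' ∈ FIRST(S)
Entry: B -> S


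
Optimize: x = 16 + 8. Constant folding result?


16 + 8 = 24 at compile time
Optimized: x = 24


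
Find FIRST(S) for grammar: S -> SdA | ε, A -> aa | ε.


Per alternative of S: FIRST(SdA) = {d}; FIRST(ε) = {ε}
FIRST(S) = {d, ε}


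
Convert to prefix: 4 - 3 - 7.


left-to-right (same/higher precedence on left): tree is (- (- 4 3) 7)
Prefix: - - 4 3 7


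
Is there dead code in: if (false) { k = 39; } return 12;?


condition is constant false, so the whole block is unreachable
Dead: 'if (false) { k = 39; }'


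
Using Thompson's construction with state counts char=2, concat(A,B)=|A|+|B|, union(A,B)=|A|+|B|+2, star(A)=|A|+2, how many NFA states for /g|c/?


Syntax tree has 2 char leaf(s), 1 union(s), 0 star(s)
chars contribute 2×2 = 4; each union adds +2; each star adds +2
Total: 4 + 2 + 0 = 6 states


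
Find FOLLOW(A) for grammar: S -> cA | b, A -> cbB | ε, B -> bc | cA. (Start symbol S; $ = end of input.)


$ ∈ FOLLOW(S). For each A -> αBβ: add FIRST(β)\{ε} to FOLLOW(B); if β nullable, add FOLLOW(A).
FOLLOW(A) = {$}


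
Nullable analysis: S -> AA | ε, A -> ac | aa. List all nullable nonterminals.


A nonterminal is nullable iff some alternative derives ε (directly, or every symbol in it is nullable)
Nullable: {S}


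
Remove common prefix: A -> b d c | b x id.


Common prefix: 'b'
Factored: A -> b A', A' -> d c | x id


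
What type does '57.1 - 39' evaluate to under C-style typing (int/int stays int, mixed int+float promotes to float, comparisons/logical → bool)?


Operand types: float - int
Rule: mixed int/float promotes to float; int/int stays int
Result type: float


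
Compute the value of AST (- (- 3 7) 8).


Evaluate inner: (- 3 7) = -4
Evaluate root: (- -4 8) = -12
Result: -12


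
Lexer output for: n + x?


Scan left to right, longest-match per lexeme
Tokens: ID(n), OP(+), ID(x)


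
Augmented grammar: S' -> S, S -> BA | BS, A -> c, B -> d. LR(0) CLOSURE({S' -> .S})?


Start: S' -> .S
For each item with dot before a nonterminal B, add B -> .γ for every B-production
Closure: [S' -> .S, S -> .BA, S -> .BS, B -> .d]


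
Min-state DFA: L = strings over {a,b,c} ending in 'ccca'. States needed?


Track the longest suffix of input matching a prefix of 'ccca': 5 classes (prefixes of length 0..4)
Minimal DFA: 5 states


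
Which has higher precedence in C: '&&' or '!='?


'!=' is equality (level 6); '&&' is logical AND (level 2)
Higher level binds tighter
'!=' has higher precedence than '&&'


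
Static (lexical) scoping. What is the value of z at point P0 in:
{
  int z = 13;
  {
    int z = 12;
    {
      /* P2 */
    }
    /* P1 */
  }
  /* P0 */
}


z declared in the same block as P0
z = 13


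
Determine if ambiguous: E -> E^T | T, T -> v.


precedence layered via separate nonterminal T: deterministic
Unambiguous


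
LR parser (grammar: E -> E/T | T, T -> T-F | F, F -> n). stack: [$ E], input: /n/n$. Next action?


shift '/' to continue E -> E/T
Action: shift


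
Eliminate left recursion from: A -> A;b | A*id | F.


Left-recursive alternatives: A;b, A*id; non-recursive: F
Introduce A': A -> FA', A' -> ;bA' | *idA' | ε


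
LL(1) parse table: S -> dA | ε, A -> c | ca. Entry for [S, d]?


For [S, d]: 'd' ∈ FIRST(dA)
Entry: S -> dA


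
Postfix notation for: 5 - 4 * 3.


* has higher precedence, evaluate 4*3 first
Postfix: 5 4 3 * -


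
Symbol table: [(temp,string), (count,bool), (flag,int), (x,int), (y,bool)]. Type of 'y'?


Lookup 'y' → type bool


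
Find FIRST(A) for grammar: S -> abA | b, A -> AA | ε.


Per alternative of A: FIRST(AA) = {ε}; FIRST(ε) = {ε}
FIRST(A) = {ε}


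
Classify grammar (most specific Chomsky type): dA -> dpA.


LHS has context (more than one symbol) and |LHS| ≤ |RHS|
Classification: Type 1 (Context-Sensitive)


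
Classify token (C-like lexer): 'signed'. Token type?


Pattern: reserved word
Type: KEYWORD


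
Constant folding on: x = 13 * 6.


13 * 6 = 78 at compile time
Optimized: x = 78


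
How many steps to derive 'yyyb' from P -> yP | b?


Derivation: P => yP => yyP => yyyP => yyyb
Steps: 4


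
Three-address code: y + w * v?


Break into single-operator statements:
t1 = w * v
t2 = y + t1


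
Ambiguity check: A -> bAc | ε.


balanced b^n…c^n: each string has a unique parse
Unambiguous


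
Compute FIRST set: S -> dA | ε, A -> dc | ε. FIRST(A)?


Per alternative of A: FIRST(dc) = {d}; FIRST(ε) = {ε}
FIRST(A) = {d, ε}


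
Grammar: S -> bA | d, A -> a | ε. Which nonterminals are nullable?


A nonterminal is nullable iff some alternative derives ε (directly, or every symbol in it is nullable)
Nullable: {A}


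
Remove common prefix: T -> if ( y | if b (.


Common prefix: 'if'
Factored: T -> if T', T' -> ( y | b (


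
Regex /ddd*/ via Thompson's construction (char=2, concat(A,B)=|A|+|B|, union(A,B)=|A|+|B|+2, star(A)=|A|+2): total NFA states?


Syntax tree has 3 char leaf(s), 0 union(s), 1 star(s)
chars contribute 3×2 = 6; each union adds +2; each star adds +2
Total: 6 + 0 + 2 = 8 states


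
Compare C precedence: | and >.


'>' is relational (level 7); '|' is bitwise OR (level 3)
Higher level binds tighter
'>' has higher precedence than '|'


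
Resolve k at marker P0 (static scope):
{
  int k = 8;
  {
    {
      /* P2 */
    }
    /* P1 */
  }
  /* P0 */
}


k declared in the same block as P0
k = 8


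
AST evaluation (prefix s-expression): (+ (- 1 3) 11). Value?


Evaluate inner: (- 1 3) = -2
Evaluate root: (+ -2 11) = 9
Result: 9


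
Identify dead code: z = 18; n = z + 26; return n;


z is read by n's definition; n is returned
No dead code


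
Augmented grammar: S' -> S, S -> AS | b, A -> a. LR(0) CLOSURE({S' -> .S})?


Start: S' -> .S
For each item with dot before a nonterminal B, add B -> .γ for every B-production
Closure: [S' -> .S, S -> .AS, S -> .b, A -> .a]


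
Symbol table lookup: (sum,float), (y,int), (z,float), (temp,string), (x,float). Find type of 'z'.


Lookup 'z' → type float


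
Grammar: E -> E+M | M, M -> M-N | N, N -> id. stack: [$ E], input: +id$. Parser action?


shift '+' to continue E -> E+M
Action: shift


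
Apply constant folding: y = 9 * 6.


9 * 6 = 54 at compile time
Optimized: y = 54


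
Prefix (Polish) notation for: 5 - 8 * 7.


'*' binds tighter: tree is (- 5 (* 8 7))
Prefix: - 5 * 8 7


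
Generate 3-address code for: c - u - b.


Break into single-operator statements:
t1 = c - u
t2 = t1 - b


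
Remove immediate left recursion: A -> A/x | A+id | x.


Left-recursive alternatives: A/x, A+id; non-recursive: x
Introduce A': A -> xA', A' -> /xA' | +idA' | ε


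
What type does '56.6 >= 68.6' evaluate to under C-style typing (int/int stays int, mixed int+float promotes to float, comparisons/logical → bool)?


Operand types: float >= float
Rule: comparison yields bool
Result type: bool


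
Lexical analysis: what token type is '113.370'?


Pattern: digits with a decimal point
Type: FLOAT_LITERAL


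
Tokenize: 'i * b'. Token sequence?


Scan left to right, longest-match per lexeme
Tokens: ID(i), OP(*), ID(b)


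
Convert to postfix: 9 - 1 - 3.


Left to right (same or higher precedence on left)
Postfix: 9 1 - 3 -


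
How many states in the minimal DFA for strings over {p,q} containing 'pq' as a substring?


KMP-style automaton: 2 progress states + 1 absorbing accept = 3
Minimal DFA: 3 states


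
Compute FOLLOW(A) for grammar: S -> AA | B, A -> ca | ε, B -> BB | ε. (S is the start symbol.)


$ ∈ FOLLOW(S). For each A -> αBβ: add FIRST(β)\{ε} to FOLLOW(B); if β nullable, add FOLLOW(A).
FOLLOW(A) = {$, c}


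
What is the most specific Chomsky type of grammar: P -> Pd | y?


Left-linear: every RHS is a terminal or one nonterminal followed by a terminal
Classification: Type 3 (Regular)


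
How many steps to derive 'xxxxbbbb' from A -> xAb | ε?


Derivation: A => xAb => xxAbb => xxxAbbb => xxxxAbbbb => xxxxbbbb
Steps: 5


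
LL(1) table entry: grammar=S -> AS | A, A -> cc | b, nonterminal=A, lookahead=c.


For [A, c]: 'c' ∈ FIRST(cc)
Entry: A -> cc


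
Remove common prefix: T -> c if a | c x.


Common prefix: 'c'
Factored: T -> c T', T' -> if a | x


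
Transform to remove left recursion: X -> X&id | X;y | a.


Left-recursive alternatives: X&id, X;y; non-recursive: a
Introduce X': X -> aX', X' -> &idX' | ;yX' | ε


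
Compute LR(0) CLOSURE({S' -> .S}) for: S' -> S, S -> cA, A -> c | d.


Start: S' -> .S
For each item with dot before a nonterminal B, add B -> .γ for every B-production
Closure: [S' -> .S, S -> .cA]


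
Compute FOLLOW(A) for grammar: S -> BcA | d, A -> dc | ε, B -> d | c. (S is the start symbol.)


$ ∈ FOLLOW(S). For each A -> αBβ: add FIRST(β)\{ε} to FOLLOW(B); if β nullable, add FOLLOW(A).
FOLLOW(A) = {$}


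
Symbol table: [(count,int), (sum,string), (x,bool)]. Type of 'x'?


Lookup 'x' → type bool


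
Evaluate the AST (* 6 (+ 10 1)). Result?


Evaluate inner: (+ 10 1) = 11
Evaluate root: (* 6 11) = 66
Result: 66


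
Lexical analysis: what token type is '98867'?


Pattern: digits only
Type: INTEGER_LITERAL


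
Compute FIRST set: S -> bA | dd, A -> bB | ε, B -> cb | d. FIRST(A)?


Per alternative of A: FIRST(bB) = {b}; FIRST(ε) = {ε}
FIRST(A) = {b, ε}


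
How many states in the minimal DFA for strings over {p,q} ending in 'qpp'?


Track the longest suffix of input matching a prefix of 'qpp': 4 classes (prefixes of length 0..3)
Minimal DFA: 4 states


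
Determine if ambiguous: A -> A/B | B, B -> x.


precedence layered via separate nonterminal B: deterministic
Unambiguous


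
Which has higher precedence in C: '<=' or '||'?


'<=' is relational (level 7); '||' is logical OR (level 1)
Higher level binds tighter
'<=' has higher precedence than '||'


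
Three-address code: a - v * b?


Break into single-operator statements:
t1 = v * b
t2 = a - t1


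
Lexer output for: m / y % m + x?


Scan left to right, longest-match per lexeme
Tokens: ID(m), OP(/), ID(y), OP(%), ID(m), OP(+), ID(x)


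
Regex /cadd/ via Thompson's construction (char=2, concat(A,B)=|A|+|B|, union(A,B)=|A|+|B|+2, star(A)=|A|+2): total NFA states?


Syntax tree has 4 char leaf(s), 0 union(s), 0 star(s)
chars contribute 4×2 = 8; each union adds +2; each star adds +2
Total: 8 + 0 + 0 = 8 states


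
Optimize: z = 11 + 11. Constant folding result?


11 + 11 = 22 at compile time
Optimized: z = 22


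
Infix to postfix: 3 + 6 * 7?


* has higher precedence, evaluate 6*7 first
Postfix: 3 6 7 * +


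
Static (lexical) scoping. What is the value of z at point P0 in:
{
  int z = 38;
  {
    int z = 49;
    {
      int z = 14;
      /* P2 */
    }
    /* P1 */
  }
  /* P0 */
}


z declared in the same block as P0
z = 38


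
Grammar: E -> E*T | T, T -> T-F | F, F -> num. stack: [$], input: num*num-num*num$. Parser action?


no handle on stack; shift 'num'
Action: shift


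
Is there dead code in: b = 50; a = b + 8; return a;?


b is read by a's definition; a is returned
No dead code


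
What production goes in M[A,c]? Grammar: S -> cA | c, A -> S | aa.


For [A, c]: 'c' ∈ FIRST(S)
Entry: A -> S


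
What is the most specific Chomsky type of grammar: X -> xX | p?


Right-linear: every RHS is a terminal or a terminal followed by one nonterminal
Classification: Type 3 (Regular)


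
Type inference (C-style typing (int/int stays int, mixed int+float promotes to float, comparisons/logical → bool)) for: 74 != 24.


Operand types: int != int
Rule: comparison yields bool
Result type: bool


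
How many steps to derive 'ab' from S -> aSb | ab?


Derivation: S => ab
Steps: 1


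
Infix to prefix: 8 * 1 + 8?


left-to-right (same/higher precedence on left): tree is (+ (* 8 1) 8)
Prefix: + * 8 1 8


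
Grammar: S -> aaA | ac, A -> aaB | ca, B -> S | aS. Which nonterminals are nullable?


A nonterminal is nullable iff some alternative derives ε (directly, or every symbol in it is nullable)
Nullable: {}


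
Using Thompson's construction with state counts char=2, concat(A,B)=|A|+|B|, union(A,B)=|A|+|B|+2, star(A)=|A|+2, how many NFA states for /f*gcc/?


Syntax tree has 4 char leaf(s), 0 union(s), 1 star(s)
chars contribute 4×2 = 8; each union adds +2; each star adds +2
Total: 8 + 0 + 2 = 10 states


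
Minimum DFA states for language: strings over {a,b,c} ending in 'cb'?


Track the longest suffix of input matching a prefix of 'cb': 3 classes (prefixes of length 0..2)
Minimal DFA: 3 states


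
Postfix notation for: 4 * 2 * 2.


Left to right (same or higher precedence on left)
Postfix: 4 2 * 2 *


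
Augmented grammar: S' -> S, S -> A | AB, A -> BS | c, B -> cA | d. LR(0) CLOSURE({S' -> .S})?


Start: S' -> .S
For each item with dot before a nonterminal B, add B -> .γ for every B-production
Closure: [S' -> .S, S -> .A, S -> .AB, A -> .BS, A -> .c, B -> .cA, B -> .d]


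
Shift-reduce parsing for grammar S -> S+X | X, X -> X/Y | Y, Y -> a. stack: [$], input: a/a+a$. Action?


no handle on stack; shift 'a'
Action: shift


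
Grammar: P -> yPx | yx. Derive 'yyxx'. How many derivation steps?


Derivation: P => yPx => yyxx
Steps: 2


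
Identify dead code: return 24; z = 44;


statement follows a return and is unreachable
Dead: 'z = 44'


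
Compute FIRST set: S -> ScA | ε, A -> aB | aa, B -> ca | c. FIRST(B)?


Per alternative of B: FIRST(ca) = {c}; FIRST(c) = {c}
FIRST(B) = {c}


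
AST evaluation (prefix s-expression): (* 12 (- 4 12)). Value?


Evaluate inner: (- 4 12) = -8
Evaluate root: (* 12 -8) = -96
Result: -96


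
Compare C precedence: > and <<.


'<<' is shift (level 8); '>' is relational (level 7)
Higher level binds tighter
'<<' has higher precedence than '>'


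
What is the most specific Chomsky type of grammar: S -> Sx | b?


Left-linear: every RHS is a terminal or one nonterminal followed by a terminal
Classification: Type 3 (Regular)


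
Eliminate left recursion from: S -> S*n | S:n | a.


Left-recursive alternatives: S*n, S:n; non-recursive: a
Introduce S': S -> aS', S' -> *nS' | :nS' | ε


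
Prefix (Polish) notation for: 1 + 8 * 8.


'*' binds tighter: tree is (+ 1 (* 8 8))
Prefix: + 1 * 8 8


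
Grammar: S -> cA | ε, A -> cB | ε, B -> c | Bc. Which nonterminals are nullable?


A nonterminal is nullable iff some alternative derives ε (directly, or every symbol in it is nullable)
Nullable: {A, S}


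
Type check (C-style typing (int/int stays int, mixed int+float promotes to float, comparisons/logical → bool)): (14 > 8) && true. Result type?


Operand types: bool && bool
Rule: logical operators take bool operands and yield bool
Result type: bool


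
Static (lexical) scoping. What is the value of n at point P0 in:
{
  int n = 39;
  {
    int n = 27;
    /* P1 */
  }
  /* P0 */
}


n declared in the same block as P0
n = 39


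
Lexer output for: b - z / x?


Scan left to right, longest-match per lexeme
Tokens: ID(b), OP(-), ID(z), OP(/), ID(x)


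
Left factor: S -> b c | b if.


Common prefix: 'b'
Factored: S -> b S', S' -> c | if


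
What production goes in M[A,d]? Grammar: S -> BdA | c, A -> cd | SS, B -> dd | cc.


For [A, d]: 'd' ∈ FIRST(SS)
Entry: A -> SS


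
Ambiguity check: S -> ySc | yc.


balanced y^n…c^n: each string has a unique parse
Unambiguous


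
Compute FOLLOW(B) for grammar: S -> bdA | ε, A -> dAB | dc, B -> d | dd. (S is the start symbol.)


$ ∈ FOLLOW(S). For each A -> αBβ: add FIRST(β)\{ε} to FOLLOW(B); if β nullable, add FOLLOW(A).
FOLLOW(B) = {$, d}


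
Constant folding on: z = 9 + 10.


9 + 10 = 19 at compile time
Optimized: z = 19


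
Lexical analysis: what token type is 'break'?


Pattern: reserved word
Type: KEYWORD


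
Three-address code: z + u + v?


Break into single-operator statements:
t1 = z + u
t2 = t1 + v


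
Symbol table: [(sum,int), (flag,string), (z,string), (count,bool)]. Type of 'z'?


Lookup 'z' → type string


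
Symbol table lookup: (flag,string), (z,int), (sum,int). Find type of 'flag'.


Lookup 'flag' → type string


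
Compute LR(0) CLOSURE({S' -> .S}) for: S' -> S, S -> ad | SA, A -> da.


Start: S' -> .S
For each item with dot before a nonterminal B, add B -> .γ for every B-production
Closure: [S' -> .S, S -> .ad, S -> .SA]


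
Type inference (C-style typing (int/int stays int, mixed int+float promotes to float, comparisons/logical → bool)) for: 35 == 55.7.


Operand types: int == float
Rule: comparison yields bool
Result type: bool


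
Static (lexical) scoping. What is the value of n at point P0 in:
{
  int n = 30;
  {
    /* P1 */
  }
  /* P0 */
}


n declared in the same block as P0
n = 30


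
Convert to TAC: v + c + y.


Break into single-operator statements:
t1 = v + c
t2 = t1 + y


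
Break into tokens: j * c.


Scan left to right, longest-match per lexeme
Tokens: ID(j), OP(*), ID(c)


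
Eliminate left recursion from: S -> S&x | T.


Left-recursive alternatives: S&x; non-recursive: T
Introduce S': S -> TS', S' -> &xS' | ε


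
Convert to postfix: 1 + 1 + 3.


Left to right (same or higher precedence on left)
Postfix: 1 1 + 3 +


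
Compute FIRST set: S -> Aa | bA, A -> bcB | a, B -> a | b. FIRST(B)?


Per alternative of B: FIRST(a) = {a}; FIRST(b) = {b}
FIRST(B) = {a, b}


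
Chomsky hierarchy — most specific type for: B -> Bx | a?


Left-linear: every RHS is a terminal or one nonterminal followed by a terminal
Classification: Type 3 (Regular)


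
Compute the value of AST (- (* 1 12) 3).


Evaluate inner: (* 1 12) = 12
Evaluate root: (- 12 3) = 9
Result: 9


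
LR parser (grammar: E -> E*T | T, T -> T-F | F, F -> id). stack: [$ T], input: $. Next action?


lookahead ∉ {-} so T won't extend; reduce E -> T
Action: reduce (E -> T)


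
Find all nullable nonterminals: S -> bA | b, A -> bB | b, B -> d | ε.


A nonterminal is nullable iff some alternative derives ε (directly, or every symbol in it is nullable)
Nullable: {B}


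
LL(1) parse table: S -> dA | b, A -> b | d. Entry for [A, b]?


For [A, b]: 'b' ∈ FIRST(b)
Entry: A -> b


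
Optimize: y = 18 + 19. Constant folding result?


18 + 19 = 37 at compile time
Optimized: y = 37


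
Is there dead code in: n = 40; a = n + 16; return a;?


n is read by a's definition; a is returned
No dead code


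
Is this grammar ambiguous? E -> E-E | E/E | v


'v-v/v' has two parse trees (no precedence encoded between - and /)
Ambiguous


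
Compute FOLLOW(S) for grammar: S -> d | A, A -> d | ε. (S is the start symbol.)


$ ∈ FOLLOW(S). For each A -> αBβ: add FIRST(β)\{ε} to FOLLOW(B); if β nullable, add FOLLOW(A).
FOLLOW(S) = {$}


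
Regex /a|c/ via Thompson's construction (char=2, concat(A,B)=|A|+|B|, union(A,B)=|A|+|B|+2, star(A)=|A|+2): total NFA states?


Syntax tree has 2 char leaf(s), 1 union(s), 0 star(s)
chars contribute 2×2 = 4; each union adds +2; each star adds +2
Total: 4 + 2 + 0 = 6 states


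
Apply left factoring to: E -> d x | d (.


Common prefix: 'd'
Factored: E -> d E', E' -> x | (


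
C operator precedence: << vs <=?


'<<' is shift (level 8); '<=' is relational (level 7)
Higher level binds tighter
'<<' has higher precedence than '<='


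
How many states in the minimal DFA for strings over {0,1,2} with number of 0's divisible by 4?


Track (count of 0) mod 4: states 0..3, accept at 0
Minimal DFA: 4 states


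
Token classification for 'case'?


Pattern: reserved word
Type: KEYWORD


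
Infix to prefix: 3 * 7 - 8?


left-to-right (same/higher precedence on left): tree is (- (* 3 7) 8)
Prefix: - * 3 7 8


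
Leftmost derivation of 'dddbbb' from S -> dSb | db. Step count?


Derivation: S => dSb => ddSbb => dddbbb
Steps: 3


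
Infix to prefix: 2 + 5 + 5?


left-to-right (same/higher precedence on left): tree is (+ (+ 2 5) 5)
Prefix: + + 2 5 5


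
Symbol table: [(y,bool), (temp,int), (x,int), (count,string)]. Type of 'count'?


Lookup 'count' → type string


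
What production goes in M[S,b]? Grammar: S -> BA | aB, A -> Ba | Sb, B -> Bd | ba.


For [S, b]: 'b' ∈ FIRST(BA)
Entry: S -> BA


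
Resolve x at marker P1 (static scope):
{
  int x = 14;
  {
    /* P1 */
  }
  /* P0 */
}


P1's block does not declare x; resolves to the enclosing declaration at depth 0
x = 14


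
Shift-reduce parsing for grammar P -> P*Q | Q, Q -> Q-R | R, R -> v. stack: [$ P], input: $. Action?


start symbol P on stack, input exhausted
Action: accept


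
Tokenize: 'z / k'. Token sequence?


Scan left to right, longest-match per lexeme
Tokens: ID(z), OP(/), ID(k)


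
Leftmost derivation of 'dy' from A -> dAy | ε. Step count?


Derivation: A => dAy => dy
Steps: 2


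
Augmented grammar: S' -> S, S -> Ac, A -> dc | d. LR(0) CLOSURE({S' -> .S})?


Start: S' -> .S
For each item with dot before a nonterminal B, add B -> .γ for every B-production
Closure: [S' -> .S, S -> .Ac, A -> .dc, A -> .d]


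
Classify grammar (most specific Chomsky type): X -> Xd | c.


Left-linear: every RHS is a terminal or one nonterminal followed by a terminal
Classification: Type 3 (Regular)


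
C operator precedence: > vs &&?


'>' is relational (level 7); '&&' is logical AND (level 2)
Higher level binds tighter
'>' has higher precedence than '&&'


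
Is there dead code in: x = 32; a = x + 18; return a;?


x is read by a's definition; a is returned
No dead code


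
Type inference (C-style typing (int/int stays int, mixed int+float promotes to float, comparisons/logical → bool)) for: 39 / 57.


Operand types: int / int
Rule: mixed int/float promotes to float; int/int stays int
Result type: int


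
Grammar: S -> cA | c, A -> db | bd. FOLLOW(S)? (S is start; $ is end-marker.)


$ ∈ FOLLOW(S). For each A -> αBβ: add FIRST(β)\{ε} to FOLLOW(B); if β nullable, add FOLLOW(A).
FOLLOW(S) = {$}


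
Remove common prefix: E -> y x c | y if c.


Common prefix: 'y'
Factored: E -> y E', E' -> x c | if c


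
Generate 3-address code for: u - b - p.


Break into single-operator statements:
t1 = u - b
t2 = t1 - p


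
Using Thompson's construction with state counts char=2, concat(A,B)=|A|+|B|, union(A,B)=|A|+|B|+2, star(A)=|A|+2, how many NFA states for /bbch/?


Syntax tree has 4 char leaf(s), 0 union(s), 0 star(s)
chars contribute 4×2 = 8; each union adds +2; each star adds +2
Total: 8 + 0 + 0 = 8 states


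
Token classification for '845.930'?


Pattern: digits with a decimal point
Type: FLOAT_LITERAL


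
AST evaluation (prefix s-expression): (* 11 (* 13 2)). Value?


Evaluate inner: (* 13 2) = 26
Evaluate root: (* 11 26) = 286
Result: 286


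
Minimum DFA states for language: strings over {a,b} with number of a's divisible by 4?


Track (count of a) mod 4: states 0..3, accept at 0
Minimal DFA: 4 states


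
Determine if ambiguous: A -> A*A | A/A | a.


'a*a/a' has two parse trees (no precedence encoded between * and /)
Ambiguous


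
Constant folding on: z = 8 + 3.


8 + 3 = 11 at compile time
Optimized: z = 11


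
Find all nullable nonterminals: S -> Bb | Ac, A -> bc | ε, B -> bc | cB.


A nonterminal is nullable iff some alternative derives ε (directly, or every symbol in it is nullable)
Nullable: {A}


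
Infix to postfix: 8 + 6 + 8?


Left to right (same or higher precedence on left)
Postfix: 8 6 + 8 +


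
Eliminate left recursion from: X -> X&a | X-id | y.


Left-recursive alternatives: X&a, X-id; non-recursive: y
Introduce X': X -> yX', X' -> &aX' | -idX' | ε


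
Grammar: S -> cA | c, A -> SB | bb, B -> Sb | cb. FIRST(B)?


Per alternative of B: FIRST(Sb) = {c}; FIRST(cb) = {c}
FIRST(B) = {c}


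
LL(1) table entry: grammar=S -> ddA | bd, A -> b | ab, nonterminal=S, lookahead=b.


For [S, b]: 'b' ∈ FIRST(bd)
Entry: S -> bd
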